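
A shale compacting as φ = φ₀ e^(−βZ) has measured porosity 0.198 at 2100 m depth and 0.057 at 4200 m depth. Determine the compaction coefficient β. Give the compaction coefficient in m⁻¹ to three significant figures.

0.000593 m⁻¹

Working in km (1 km = 1000 m; β in km⁻¹ = β in m⁻¹ × 1000):
Athy: φ(Z) = φ₀ e^(−βZ) ⇒ φ₁/φ₂ = e^{β(Z₂−Z₁)} ⇒ β = ln(φ₁/φ₂)/(Z₂−Z₁)
β = ln(0.198/0.057) / (4.2 − 2.1) = ln(3.474) / 2.1 = 1.2452 / 2.1 = 0.593 km⁻¹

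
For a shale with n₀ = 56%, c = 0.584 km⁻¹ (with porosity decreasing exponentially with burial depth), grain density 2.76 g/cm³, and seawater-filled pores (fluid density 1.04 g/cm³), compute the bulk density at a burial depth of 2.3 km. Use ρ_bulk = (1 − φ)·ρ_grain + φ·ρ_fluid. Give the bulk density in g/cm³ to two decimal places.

2.51 g/cm³

Porosity at depth: n = 0.56·exp(−0.584×2.3) = 0.56×0.2610 = 0.1462
Bulk density: ρ_b = (1−n)ρ_g + n·ρ_f = 0.8538×2.76 + 0.1462×1.04
       = 2.357 + 0.152 = 2.509 g/cm³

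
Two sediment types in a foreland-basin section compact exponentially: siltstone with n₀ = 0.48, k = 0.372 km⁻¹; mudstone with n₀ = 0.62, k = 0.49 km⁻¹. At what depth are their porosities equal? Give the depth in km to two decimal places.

2.17 km

Set n₀ₐ e^(−kₐZ) = n₀ᵦ e^(−kᵦZ) ⇒ ln(n₀ₐ/n₀ᵦ) = (kₐ − kᵦ)·Z
Z = ln(0.48/0.62) / (0.372 − 0.49) = -0.2559 / -0.118 = 2.169 km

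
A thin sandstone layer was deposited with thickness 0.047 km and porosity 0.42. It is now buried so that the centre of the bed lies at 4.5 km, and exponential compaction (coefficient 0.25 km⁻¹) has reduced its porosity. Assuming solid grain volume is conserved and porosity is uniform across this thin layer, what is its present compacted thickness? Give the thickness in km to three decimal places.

Porosity at 4.5 km: n = 0.42·exp(−0.25×4.5) = 0.1364
Solid-volume conservation: h(1−n) = h₀(1−n₀) ⇒ h = h₀·(1−n₀)/(1−n)
h = 0.047 × (1 − 0.42)/(1 − 0.1364) = 0.047 × 0.6716 = 0.0316 km

0.032 km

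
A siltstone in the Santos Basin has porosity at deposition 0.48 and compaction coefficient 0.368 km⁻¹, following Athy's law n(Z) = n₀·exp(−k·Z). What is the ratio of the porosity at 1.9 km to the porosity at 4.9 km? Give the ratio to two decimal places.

3.02

n(Z₁)/n(Z₂) = e^(−k·Z₁)/e^(−k·Z₂) = e^{k(Z₂−Z₁)}
= exp(0.368 × 3) = exp(1.104) = 3.0162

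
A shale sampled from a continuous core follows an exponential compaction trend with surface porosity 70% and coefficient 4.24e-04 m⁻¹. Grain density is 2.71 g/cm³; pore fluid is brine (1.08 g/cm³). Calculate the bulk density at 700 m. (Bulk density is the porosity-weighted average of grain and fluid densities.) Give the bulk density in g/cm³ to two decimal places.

1.86 g/cm³

Working in km (1 km = 1000 m; k in km⁻¹ = k in m⁻¹ × 1000):
Porosity at depth: phi = 0.7·exp(−0.424×0.7) = 0.7×0.7432 = 0.5202
Bulk density: ρ_b = (1−phi)ρ_g + phi·ρ_f = 0.4798×2.71 + 0.5202×1.08
       = 1.300 + 0.562 = 1.862 g/cm³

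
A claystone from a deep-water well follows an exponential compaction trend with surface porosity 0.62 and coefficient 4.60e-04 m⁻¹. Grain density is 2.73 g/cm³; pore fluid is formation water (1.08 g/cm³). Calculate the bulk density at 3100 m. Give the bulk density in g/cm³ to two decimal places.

2.48 g/cm³

Working in km (1 km = 1000 m; β in km⁻¹ = β in m⁻¹ × 1000):
Porosity at depth: φ = 0.62·exp(−0.46×3.1) = 0.62×0.2403 = 0.1490
Bulk density: ρ_b = (1−φ)ρ_g + φ·ρ_f = 0.8510×2.73 + 0.1490×1.08
       = 2.323 + 0.161 = 2.484 g/cm³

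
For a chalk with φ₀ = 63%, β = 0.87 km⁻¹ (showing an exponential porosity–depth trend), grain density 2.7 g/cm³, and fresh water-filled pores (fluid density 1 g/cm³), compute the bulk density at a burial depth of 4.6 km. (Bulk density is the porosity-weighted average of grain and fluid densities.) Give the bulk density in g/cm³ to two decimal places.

Porosity at depth: φ = 0.63·exp(−0.87×4.6) = 0.63×0.0183 = 0.0115
Bulk density: ρ_b = (1−φ)ρ_g + φ·ρ_f = 0.9885×2.7 + 0.0115×1
       = 2.669 + 0.012 = 2.680 g/cm³

2.68 g/cm³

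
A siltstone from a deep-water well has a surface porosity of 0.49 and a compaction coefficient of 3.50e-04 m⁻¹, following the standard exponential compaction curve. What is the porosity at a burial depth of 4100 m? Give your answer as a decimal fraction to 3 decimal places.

0.117

Working in km (1 km = 1000 m; β in km⁻¹ = β in m⁻¹ × 1000):
n = n₀·exp(−β·z) = 0.49 × exp(−0.35 × 4.1) = 0.49 × exp(−1.435)
  = 0.49 × 0.2381 = 0.1167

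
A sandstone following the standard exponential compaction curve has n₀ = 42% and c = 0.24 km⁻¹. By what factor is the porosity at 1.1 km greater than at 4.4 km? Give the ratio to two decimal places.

n(d₁)/n(d₂) = e^(−c·d₁)/e^(−c·d₂) = e^{c(d₂−d₁)}
= exp(0.24 × 3.3) = exp(0.792) = 2.2078

2.21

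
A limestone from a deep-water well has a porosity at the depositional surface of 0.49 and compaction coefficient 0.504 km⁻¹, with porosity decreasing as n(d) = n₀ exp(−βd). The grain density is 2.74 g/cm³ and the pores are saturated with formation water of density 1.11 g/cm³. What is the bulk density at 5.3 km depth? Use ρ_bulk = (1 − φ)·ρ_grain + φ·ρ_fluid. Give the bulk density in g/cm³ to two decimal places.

Porosity at depth: n = 0.49·exp(−0.504×5.3) = 0.49×0.0692 = 0.0339
Bulk density: ρ_b = (1−n)ρ_g + n·ρ_f = 0.9661×2.74 + 0.0339×1.11
       = 2.647 + 0.038 = 2.685 g/cm³

2.68 g/cm³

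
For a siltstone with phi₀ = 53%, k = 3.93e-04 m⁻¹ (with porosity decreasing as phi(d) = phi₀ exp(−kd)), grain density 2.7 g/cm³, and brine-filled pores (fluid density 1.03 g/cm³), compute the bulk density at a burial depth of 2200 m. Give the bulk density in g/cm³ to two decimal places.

Working in km (1 km = 1000 m; k in km⁻¹ = k in m⁻¹ × 1000):
Porosity at depth: phi = 0.53·exp(−0.393×2.2) = 0.53×0.4212 = 0.2232
Bulk density: ρ_b = (1−phi)ρ_g + phi·ρ_f = 0.7768×2.7 + 0.2232×1.03
       = 2.097 + 0.230 = 2.327 g/cm³

2.33 g/cm³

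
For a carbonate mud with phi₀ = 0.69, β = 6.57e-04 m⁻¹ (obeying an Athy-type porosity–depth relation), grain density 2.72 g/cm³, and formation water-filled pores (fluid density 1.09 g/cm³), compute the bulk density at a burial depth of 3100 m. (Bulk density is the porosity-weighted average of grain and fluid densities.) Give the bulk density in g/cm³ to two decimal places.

Working in km (1 km = 1000 m; β in km⁻¹ = β in m⁻¹ × 1000):
Porosity at depth: phi = 0.69·exp(−0.657×3.1) = 0.69×0.1305 = 0.0900
Bulk density: ρ_b = (1−phi)ρ_g + phi·ρ_f = 0.9100×2.72 + 0.0900×1.09
       = 2.475 + 0.098 = 2.573 g/cm³

2.57 g/cm³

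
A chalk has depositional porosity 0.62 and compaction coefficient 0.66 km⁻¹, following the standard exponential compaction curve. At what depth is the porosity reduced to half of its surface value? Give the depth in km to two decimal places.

n/n₀ = 1/2 ⇒ exp(−β·z) = 1/2 ⇒ z = ln(2) / β
z = 0.6931 / 0.66 = 1.050 km

1.05 km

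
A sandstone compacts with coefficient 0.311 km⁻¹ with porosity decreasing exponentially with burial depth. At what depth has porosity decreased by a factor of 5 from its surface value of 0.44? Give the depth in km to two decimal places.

n/n₀ = 1/5 ⇒ exp(−β·Z) = 1/5 ⇒ Z = ln(5) / β
Z = 1.6094 / 0.311 = 5.175 km

5.18 km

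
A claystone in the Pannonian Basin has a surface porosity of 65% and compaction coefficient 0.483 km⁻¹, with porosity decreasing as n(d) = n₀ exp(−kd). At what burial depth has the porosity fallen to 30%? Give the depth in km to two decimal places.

1.60 km

Invert Athy's law: d = ln(n₀/n) / k
d = ln(0.65/0.3) / 0.483 = ln(2.167) / 0.483 = 0.7732 / 0.483 = 1.601 km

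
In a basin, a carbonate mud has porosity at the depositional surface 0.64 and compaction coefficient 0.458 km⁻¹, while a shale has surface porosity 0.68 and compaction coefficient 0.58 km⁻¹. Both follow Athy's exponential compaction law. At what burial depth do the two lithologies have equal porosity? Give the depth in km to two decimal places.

Set n₀ₐ e^(−cₐd) = n₀ᵦ e^(−cᵦd) ⇒ ln(n₀ₐ/n₀ᵦ) = (cₐ − cᵦ)·d
d = ln(0.64/0.68) / (0.458 − 0.58) = -0.0606 / -0.122 = 0.497 km

0.50 km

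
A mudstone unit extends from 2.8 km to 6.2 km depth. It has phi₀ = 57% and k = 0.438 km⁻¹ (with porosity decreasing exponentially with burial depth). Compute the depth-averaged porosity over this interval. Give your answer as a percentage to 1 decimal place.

8.7%

⟨phi⟩ = (1/(Z₂−Z₁)) ∫ phi₀ e^(−kZ) dZ = phi₀·(e^(−k·Z₁) − e^(−k·Z₂)) / (k·(Z₂−Z₁))
e^(−0.438×2.8) = 0.2933; e^(−0.438×6.2) = 0.0662
⟨phi⟩ = 0.57 × (0.2933 − 0.0662) / (0.438 × 3.4) = 0.57 × 0.1526 = 0.0870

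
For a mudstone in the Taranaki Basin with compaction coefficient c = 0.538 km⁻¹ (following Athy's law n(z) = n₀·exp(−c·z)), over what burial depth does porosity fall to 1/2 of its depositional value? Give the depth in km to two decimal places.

1.29 km

n/n₀ = 1/2 ⇒ exp(−c·z) = 1/2 ⇒ z = ln(2) / c
z = 0.6931 / 0.538 = 1.288 km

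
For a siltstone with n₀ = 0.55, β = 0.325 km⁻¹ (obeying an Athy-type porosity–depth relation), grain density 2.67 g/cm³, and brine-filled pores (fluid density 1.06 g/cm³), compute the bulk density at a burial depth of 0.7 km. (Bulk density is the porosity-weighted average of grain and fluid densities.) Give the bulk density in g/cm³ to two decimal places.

Porosity at depth: n = 0.55·exp(−0.325×0.7) = 0.55×0.7965 = 0.4381
Bulk density: ρ_b = (1−n)ρ_g + n·ρ_f = 0.5619×2.67 + 0.4381×1.06
       = 1.500 + 0.464 = 1.965 g/cm³

1.96 g/cm³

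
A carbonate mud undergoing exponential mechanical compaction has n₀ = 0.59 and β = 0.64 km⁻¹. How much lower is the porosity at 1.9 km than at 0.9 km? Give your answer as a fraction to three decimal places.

n(0.9) = 0.59·e^(−0.64×0.9) = 0.3317
n(1.9) = 0.59·e^(−0.64×1.9) = 0.1749
Δn = 0.3317 − 0.1749 = 0.1568

0.157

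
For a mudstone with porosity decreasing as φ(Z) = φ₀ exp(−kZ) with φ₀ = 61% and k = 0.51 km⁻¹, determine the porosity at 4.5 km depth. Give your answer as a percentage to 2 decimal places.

φ = φ₀·exp(−k·Z) = 0.61 × exp(−0.51 × 4.5) = 0.61 × exp(−2.295)
  = 0.61 × 0.1008 = 0.0615

6.15%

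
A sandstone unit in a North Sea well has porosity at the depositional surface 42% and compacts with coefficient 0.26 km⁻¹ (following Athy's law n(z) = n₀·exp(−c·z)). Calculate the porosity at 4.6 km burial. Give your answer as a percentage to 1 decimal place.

12.7%

n = n₀·exp(−c·z) = 0.42 × exp(−0.26 × 4.6) = 0.42 × exp(−1.196)
  = 0.42 × 0.3024 = 0.1270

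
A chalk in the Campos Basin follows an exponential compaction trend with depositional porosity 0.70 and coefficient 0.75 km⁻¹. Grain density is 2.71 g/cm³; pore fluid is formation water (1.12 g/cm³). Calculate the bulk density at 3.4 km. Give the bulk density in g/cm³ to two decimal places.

Porosity at depth: phi = 0.7·exp(−0.75×3.4) = 0.7×0.0781 = 0.0547
Bulk density: ρ_b = (1−phi)ρ_g + phi·ρ_f = 0.9453×2.71 + 0.0547×1.12
       = 2.562 + 0.061 = 2.623 g/cm³

2.62 g/cm³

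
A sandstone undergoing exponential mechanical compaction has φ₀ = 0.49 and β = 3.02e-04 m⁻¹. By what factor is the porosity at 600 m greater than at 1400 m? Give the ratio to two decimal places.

1.27

Working in km (1 km = 1000 m; β in km⁻¹ = β in m⁻¹ × 1000):
φ(Z₁)/φ(Z₂) = e^(−β·Z₁)/e^(−β·Z₂) = e^{β(Z₂−Z₁)}
= exp(0.302 × 0.8) = exp(0.2416) = 1.2733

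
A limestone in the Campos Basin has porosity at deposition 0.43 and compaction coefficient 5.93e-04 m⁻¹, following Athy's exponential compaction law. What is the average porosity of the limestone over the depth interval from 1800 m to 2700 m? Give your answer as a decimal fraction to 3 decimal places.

Working in km (1 km = 1000 m; k in km⁻¹ = k in m⁻¹ × 1000):
⟨φ⟩ = (1/(z₂−z₁)) ∫ φ₀ e^(−kz) dz = φ₀·(e^(−k·z₁) − e^(−k·z₂)) / (k·(z₂−z₁))
e^(−0.593×1.8) = 0.3439; e^(−0.593×2.7) = 0.2017
⟨φ⟩ = 0.43 × (0.3439 − 0.2017) / (0.593 × 0.9) = 0.43 × 0.2665 = 0.1146

0.115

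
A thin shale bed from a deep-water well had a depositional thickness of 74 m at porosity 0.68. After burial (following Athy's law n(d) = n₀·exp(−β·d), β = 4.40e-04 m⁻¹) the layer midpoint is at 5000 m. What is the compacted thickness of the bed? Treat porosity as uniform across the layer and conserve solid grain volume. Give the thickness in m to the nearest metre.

26 m

Working in km (1 km = 1000 m; β in km⁻¹ = β in m⁻¹ × 1000):
Porosity at 5 km: n = 0.68·exp(−0.44×5) = 0.0753
Solid-volume conservation: h(1−n) = h₀(1−n₀) ⇒ h = h₀·(1−n₀)/(1−n)
h = 0.074 × (1 − 0.68)/(1 − 0.0753) = 0.074 × 0.3461 = 0.0256 km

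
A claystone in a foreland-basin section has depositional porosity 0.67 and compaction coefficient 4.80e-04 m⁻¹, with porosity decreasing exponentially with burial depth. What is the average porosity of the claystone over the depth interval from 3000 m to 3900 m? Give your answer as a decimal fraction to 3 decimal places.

Working in km (1 km = 1000 m; β in km⁻¹ = β in m⁻¹ × 1000):
⟨n⟩ = (1/(z₂−z₁)) ∫ n₀ e^(−βz) dz = n₀·(e^(−β·z₁) − e^(−β·z₂)) / (β·(z₂−z₁))
e^(−0.48×3) = 0.2369; e^(−0.48×3.9) = 0.1538
⟨n⟩ = 0.67 × (0.2369 − 0.1538) / (0.48 × 0.9) = 0.67 × 0.1924 = 0.1289

0.129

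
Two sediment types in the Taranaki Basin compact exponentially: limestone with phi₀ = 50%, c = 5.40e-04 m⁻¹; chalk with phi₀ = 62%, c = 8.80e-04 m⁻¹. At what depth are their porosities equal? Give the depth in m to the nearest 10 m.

630 m

Working in km (1 km = 1000 m; c in km⁻¹ = c in m⁻¹ × 1000):
Set phi₀ₐ e^(−cₐZ) = phi₀ᵦ e^(−cᵦZ) ⇒ ln(phi₀ₐ/phi₀ᵦ) = (cₐ − cᵦ)·Z
Z = ln(0.5/0.62) / (0.54 − 0.88) = -0.2151 / -0.34 = 0.633 km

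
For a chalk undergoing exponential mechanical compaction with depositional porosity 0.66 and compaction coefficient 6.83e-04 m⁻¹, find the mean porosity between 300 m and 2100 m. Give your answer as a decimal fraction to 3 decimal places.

0.309

Working in km (1 km = 1000 m; c in km⁻¹ = c in m⁻¹ × 1000):
⟨φ⟩ = (1/(Z₂−Z₁)) ∫ φ₀ e^(−cZ) dZ = φ₀·(e^(−c·Z₁) − e^(−c·Z₂)) / (c·(Z₂−Z₁))
e^(−0.683×0.3) = 0.8147; e^(−0.683×2.1) = 0.2383
⟨φ⟩ = 0.66 × (0.8147 − 0.2383) / (0.683 × 1.8) = 0.66 × 0.4689 = 0.3095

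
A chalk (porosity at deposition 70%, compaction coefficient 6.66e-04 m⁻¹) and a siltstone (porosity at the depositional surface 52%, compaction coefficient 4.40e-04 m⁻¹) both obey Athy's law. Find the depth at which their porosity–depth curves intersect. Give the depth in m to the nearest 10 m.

1320 m

Working in km (1 km = 1000 m; c in km⁻¹ = c in m⁻¹ × 1000):
Set phi₀ₐ e^(−cₐd) = phi₀ᵦ e^(−cᵦd) ⇒ ln(phi₀ₐ/phi₀ᵦ) = (cₐ − cᵦ)·d
d = ln(0.7/0.52) / (0.666 − 0.44) = 0.2973 / 0.226 = 1.315 km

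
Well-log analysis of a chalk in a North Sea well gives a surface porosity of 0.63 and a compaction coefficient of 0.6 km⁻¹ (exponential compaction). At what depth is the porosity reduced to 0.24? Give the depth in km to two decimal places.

1.61 km

Invert Athy's law: z = ln(n₀/n) / c
z = ln(0.63/0.24) / 0.6 = ln(2.625) / 0.6 = 0.9651 / 0.6 = 1.608 km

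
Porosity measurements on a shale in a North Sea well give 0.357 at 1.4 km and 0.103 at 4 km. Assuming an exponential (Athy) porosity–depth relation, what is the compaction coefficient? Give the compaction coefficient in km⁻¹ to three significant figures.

0.478 km⁻¹

Athy: n(Z) = n₀ e^(−kZ) ⇒ n₁/n₂ = e^{k(Z₂−Z₁)} ⇒ k = ln(n₁/n₂)/(Z₂−Z₁)
k = ln(0.357/0.103) / (4 − 1.4) = ln(3.466) / 2.6 = 1.2430 / 2.6 = 0.4781 km⁻¹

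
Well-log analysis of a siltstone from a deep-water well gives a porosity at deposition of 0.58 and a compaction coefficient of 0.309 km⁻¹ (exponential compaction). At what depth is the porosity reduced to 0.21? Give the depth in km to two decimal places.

Invert Athy's law: Z = ln(φ₀/φ) / k
Z = ln(0.58/0.21) / 0.309 = ln(2.762) / 0.309 = 1.0159 / 0.309 = 3.288 km

3.29 km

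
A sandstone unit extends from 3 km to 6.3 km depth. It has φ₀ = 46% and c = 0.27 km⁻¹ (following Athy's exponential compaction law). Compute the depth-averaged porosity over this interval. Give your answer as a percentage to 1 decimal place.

⟨φ⟩ = (1/(d₂−d₁)) ∫ φ₀ e^(−cd) dd = φ₀·(e^(−c·d₁) − e^(−c·d₂)) / (c·(d₂−d₁))
e^(−0.27×3) = 0.4449; e^(−0.27×6.3) = 0.1825
⟨φ⟩ = 0.46 × (0.4449 − 0.1825) / (0.27 × 3.3) = 0.46 × 0.2945 = 0.1354

13.5%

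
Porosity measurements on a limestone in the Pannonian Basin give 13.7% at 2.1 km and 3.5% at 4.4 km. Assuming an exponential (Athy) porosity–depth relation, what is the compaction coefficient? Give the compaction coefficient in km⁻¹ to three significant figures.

Athy: phi(Z) = phi₀ e^(−βZ) ⇒ phi₁/phi₂ = e^{β(Z₂−Z₁)} ⇒ β = ln(phi₁/phi₂)/(Z₂−Z₁)
β = ln(0.137/0.035) / (4.4 − 2.1) = ln(3.914) / 2.3 = 1.3646 / 2.3 = 0.5933 km⁻¹

0.593 km⁻¹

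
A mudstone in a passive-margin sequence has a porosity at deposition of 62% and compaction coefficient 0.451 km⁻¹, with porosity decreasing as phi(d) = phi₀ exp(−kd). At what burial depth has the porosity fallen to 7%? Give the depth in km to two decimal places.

4.84 km

Invert Athy's law: d = ln(phi₀/phi) / k
d = ln(0.62/0.07) / 0.451 = ln(8.857) / 0.451 = 2.1812 / 0.451 = 4.836 km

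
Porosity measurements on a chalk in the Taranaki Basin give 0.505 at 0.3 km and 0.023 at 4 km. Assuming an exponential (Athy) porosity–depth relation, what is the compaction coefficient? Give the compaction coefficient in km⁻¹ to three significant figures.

0.835 km⁻¹

Athy: φ(Z) = φ₀ e^(−cZ) ⇒ φ₁/φ₂ = e^{c(Z₂−Z₁)} ⇒ c = ln(φ₁/φ₂)/(Z₂−Z₁)
c = ln(0.505/0.023) / (4 − 0.3) = ln(21.96) / 3.7 = 3.0891 / 3.7 = 0.8349 km⁻¹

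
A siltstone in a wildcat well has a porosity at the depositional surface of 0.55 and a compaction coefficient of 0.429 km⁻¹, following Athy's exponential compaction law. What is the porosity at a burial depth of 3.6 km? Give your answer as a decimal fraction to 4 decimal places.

0.1174

φ = φ₀·exp(−k·Z) = 0.55 × exp(−0.429 × 3.6) = 0.55 × exp(−1.544)
  = 0.55 × 0.2134 = 0.1174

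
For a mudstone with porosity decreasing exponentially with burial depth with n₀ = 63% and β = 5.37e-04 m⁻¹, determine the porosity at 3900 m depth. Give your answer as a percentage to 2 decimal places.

Working in km (1 km = 1000 m; β in km⁻¹ = β in m⁻¹ × 1000):
n = n₀·exp(−β·Z) = 0.63 × exp(−0.537 × 3.9) = 0.63 × exp(−2.094)
  = 0.63 × 0.1232 = 0.0776

7.76%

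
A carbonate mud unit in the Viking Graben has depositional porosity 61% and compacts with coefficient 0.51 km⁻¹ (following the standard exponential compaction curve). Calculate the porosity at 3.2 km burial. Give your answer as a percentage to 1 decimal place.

11.9%

phi = phi₀·exp(−c·d) = 0.61 × exp(−0.51 × 3.2) = 0.61 × exp(−1.632)
  = 0.61 × 0.1955 = 0.1193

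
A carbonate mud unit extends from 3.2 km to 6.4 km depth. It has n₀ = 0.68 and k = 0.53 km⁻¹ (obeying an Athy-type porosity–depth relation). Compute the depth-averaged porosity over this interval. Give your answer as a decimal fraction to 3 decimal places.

⟨n⟩ = (1/(d₂−d₁)) ∫ n₀ e^(−kd) dd = n₀·(e^(−k·d₁) − e^(−k·d₂)) / (k·(d₂−d₁))
e^(−0.53×3.2) = 0.1834; e^(−0.53×6.4) = 0.0336
⟨n⟩ = 0.68 × (0.1834 − 0.0336) / (0.53 × 3.2) = 0.68 × 0.0883 = 0.0601

0.060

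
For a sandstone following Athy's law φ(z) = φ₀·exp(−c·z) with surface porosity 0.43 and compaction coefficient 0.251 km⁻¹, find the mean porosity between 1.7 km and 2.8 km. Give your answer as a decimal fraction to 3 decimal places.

0.245

⟨φ⟩ = (1/(z₂−z₁)) ∫ φ₀ e^(−cz) dz = φ₀·(e^(−c·z₁) − e^(−c·z₂)) / (c·(z₂−z₁))
e^(−0.251×1.7) = 0.6527; e^(−0.251×2.8) = 0.4952
⟨φ⟩ = 0.43 × (0.6527 − 0.4952) / (0.251 × 1.1) = 0.43 × 0.5703 = 0.2452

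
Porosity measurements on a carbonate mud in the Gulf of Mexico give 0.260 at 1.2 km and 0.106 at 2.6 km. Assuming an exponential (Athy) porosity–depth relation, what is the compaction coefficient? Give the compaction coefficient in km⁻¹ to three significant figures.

Athy: n(d) = n₀ e^(−kd) ⇒ n₁/n₂ = e^{k(d₂−d₁)} ⇒ k = ln(n₁/n₂)/(d₂−d₁)
k = ln(0.26/0.106) / (2.6 − 1.2) = ln(2.453) / 1.4 = 0.8972 / 1.4 = 0.6409 km⁻¹

0.641 km⁻¹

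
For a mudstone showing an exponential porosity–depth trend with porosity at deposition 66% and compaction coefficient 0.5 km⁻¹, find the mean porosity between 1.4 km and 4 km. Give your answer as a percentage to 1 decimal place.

⟨n⟩ = (1/(Z₂−Z₁)) ∫ n₀ e^(−cZ) dZ = n₀·(e^(−c·Z₁) − e^(−c·Z₂)) / (c·(Z₂−Z₁))
e^(−0.5×1.4) = 0.4966; e^(−0.5×4) = 0.1353
⟨n⟩ = 0.66 × (0.4966 − 0.1353) / (0.5 × 2.6) = 0.66 × 0.2779 = 0.1834

18.3%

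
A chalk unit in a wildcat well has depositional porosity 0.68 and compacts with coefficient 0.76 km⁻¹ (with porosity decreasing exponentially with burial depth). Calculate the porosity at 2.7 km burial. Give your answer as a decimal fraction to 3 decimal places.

n = n₀·exp(−c·d) = 0.68 × exp(−0.76 × 2.7) = 0.68 × exp(−2.052)
  = 0.68 × 0.1285 = 0.0874

0.087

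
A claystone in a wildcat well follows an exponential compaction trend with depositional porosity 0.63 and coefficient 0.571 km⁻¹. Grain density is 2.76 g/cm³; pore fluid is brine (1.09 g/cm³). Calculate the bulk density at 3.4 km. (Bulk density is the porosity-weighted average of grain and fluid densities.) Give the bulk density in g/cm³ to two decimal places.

2.61 g/cm³

Porosity at depth: phi = 0.63·exp(−0.571×3.4) = 0.63×0.1435 = 0.0904
Bulk density: ρ_b = (1−phi)ρ_g + phi·ρ_f = 0.9096×2.76 + 0.0904×1.09
       = 2.510 + 0.099 = 2.609 g/cm³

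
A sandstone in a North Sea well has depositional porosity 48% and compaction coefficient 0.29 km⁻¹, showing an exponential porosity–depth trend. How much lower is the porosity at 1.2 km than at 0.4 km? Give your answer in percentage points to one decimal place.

8.9 percentage points

phi(0.4) = 0.48·e^(−0.29×0.4) = 0.4274
phi(1.2) = 0.48·e^(−0.29×1.2) = 0.3389
Δphi = 0.4274 − 0.3389 = 0.0885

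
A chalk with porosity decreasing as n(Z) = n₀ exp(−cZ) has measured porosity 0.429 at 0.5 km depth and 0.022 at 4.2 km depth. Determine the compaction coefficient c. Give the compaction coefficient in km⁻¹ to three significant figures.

0.803 km⁻¹

Athy: n(Z) = n₀ e^(−cZ) ⇒ n₁/n₂ = e^{c(Z₂−Z₁)} ⇒ c = ln(n₁/n₂)/(Z₂−Z₁)
c = ln(0.429/0.022) / (4.2 − 0.5) = ln(19.5) / 3.7 = 2.9704 / 3.7 = 0.8028 km⁻¹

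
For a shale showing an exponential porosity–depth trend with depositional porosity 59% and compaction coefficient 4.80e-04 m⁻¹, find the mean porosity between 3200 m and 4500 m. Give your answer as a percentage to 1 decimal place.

Working in km (1 km = 1000 m; c in km⁻¹ = c in m⁻¹ × 1000):
⟨φ⟩ = (1/(d₂−d₁)) ∫ φ₀ e^(−cd) dd = φ₀·(e^(−c·d₁) − e^(−c·d₂)) / (c·(d₂−d₁))
e^(−0.48×3.2) = 0.2152; e^(−0.48×4.5) = 0.1153
⟨φ⟩ = 0.59 × (0.2152 − 0.1153) / (0.48 × 1.3) = 0.59 × 0.1601 = 0.0945

9.4%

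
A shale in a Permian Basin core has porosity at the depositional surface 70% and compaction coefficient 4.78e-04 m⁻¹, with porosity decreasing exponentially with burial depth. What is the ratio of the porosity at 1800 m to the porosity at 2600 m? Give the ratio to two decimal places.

1.47

Working in km (1 km = 1000 m; k in km⁻¹ = k in m⁻¹ × 1000):
phi(d₁)/phi(d₂) = e^(−k·d₁)/e^(−k·d₂) = e^{k(d₂−d₁)}
= exp(0.478 × 0.8) = exp(0.3824) = 1.4658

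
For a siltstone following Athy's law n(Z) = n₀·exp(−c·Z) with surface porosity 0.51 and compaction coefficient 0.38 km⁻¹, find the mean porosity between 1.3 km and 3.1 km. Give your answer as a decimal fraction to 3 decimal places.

0.225

⟨n⟩ = (1/(Z₂−Z₁)) ∫ n₀ e^(−cZ) dZ = n₀·(e^(−c·Z₁) − e^(−c·Z₂)) / (c·(Z₂−Z₁))
e^(−0.38×1.3) = 0.6102; e^(−0.38×3.1) = 0.3079
⟨n⟩ = 0.51 × (0.6102 − 0.3079) / (0.38 × 1.8) = 0.51 × 0.4419 = 0.2254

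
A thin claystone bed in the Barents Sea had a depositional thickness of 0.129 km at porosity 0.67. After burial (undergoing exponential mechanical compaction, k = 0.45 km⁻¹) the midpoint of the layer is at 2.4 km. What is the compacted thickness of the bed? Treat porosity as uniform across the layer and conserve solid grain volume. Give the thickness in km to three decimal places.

0.055 km

Porosity at 2.4 km: phi = 0.67·exp(−0.45×2.4) = 0.2275
Solid-volume conservation: h(1−phi) = h₀(1−phi₀) ⇒ h = h₀·(1−phi₀)/(1−phi)
h = 0.129 × (1 − 0.67)/(1 − 0.2275) = 0.129 × 0.4272 = 0.0551 km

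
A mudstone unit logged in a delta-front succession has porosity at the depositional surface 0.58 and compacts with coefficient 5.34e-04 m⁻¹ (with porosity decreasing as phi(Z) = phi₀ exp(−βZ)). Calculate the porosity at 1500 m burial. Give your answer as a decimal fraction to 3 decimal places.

0.260

Working in km (1 km = 1000 m; β in km⁻¹ = β in m⁻¹ × 1000):
phi = phi₀·exp(−β·Z) = 0.58 × exp(−0.534 × 1.5) = 0.58 × exp(−0.801)
  = 0.58 × 0.4489 = 0.2604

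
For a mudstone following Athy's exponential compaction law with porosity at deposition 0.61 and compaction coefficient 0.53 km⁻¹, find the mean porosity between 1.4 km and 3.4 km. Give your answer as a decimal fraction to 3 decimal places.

⟨n⟩ = (1/(Z₂−Z₁)) ∫ n₀ e^(−kZ) dZ = n₀·(e^(−k·Z₁) − e^(−k·Z₂)) / (k·(Z₂−Z₁))
e^(−0.53×1.4) = 0.4762; e^(−0.53×3.4) = 0.1650
⟨n⟩ = 0.61 × (0.4762 − 0.1650) / (0.53 × 2) = 0.61 × 0.2936 = 0.1791

0.179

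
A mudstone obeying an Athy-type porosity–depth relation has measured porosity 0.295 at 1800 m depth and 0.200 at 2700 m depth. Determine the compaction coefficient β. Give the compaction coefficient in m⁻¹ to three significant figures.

0.000432 m⁻¹

Working in km (1 km = 1000 m; β in km⁻¹ = β in m⁻¹ × 1000):
Athy: phi(Z) = phi₀ e^(−βZ) ⇒ phi₁/phi₂ = e^{β(Z₂−Z₁)} ⇒ β = ln(phi₁/phi₂)/(Z₂−Z₁)
β = ln(0.295/0.2) / (2.7 − 1.8) = ln(1.475) / 0.9 = 0.3887 / 0.9 = 0.4318 km⁻¹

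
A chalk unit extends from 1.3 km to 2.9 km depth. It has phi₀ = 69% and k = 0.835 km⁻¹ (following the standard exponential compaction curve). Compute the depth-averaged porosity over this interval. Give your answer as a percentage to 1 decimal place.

⟨phi⟩ = (1/(Z₂−Z₁)) ∫ phi₀ e^(−kZ) dZ = phi₀·(e^(−k·Z₁) − e^(−k·Z₂)) / (k·(Z₂−Z₁))
e^(−0.835×1.3) = 0.3377; e^(−0.835×2.9) = 0.0888
⟨phi⟩ = 0.69 × (0.3377 − 0.0888) / (0.835 × 1.6) = 0.69 × 0.1863 = 0.1286

12.9%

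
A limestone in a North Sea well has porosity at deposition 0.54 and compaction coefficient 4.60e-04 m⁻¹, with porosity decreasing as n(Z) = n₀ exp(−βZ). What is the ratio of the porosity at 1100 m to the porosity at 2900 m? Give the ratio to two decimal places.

2.29

Working in km (1 km = 1000 m; β in km⁻¹ = β in m⁻¹ × 1000):
n(Z₁)/n(Z₂) = e^(−β·Z₁)/e^(−β·Z₂) = e^{β(Z₂−Z₁)}
= exp(0.46 × 1.8) = exp(0.828) = 2.2887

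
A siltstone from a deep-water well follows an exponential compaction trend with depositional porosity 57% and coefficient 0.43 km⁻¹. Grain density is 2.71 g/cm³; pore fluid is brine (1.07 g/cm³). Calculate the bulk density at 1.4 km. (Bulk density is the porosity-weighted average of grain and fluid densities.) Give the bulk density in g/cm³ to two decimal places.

2.20 g/cm³

Porosity at depth: n = 0.57·exp(−0.43×1.4) = 0.57×0.5477 = 0.3122
Bulk density: ρ_b = (1−n)ρ_g + n·ρ_f = 0.6878×2.71 + 0.3122×1.07
       = 1.864 + 0.334 = 2.198 g/cm³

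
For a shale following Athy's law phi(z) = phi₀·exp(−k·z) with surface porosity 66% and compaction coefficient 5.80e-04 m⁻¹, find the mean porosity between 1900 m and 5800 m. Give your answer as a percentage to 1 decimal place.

8.7%

Working in km (1 km = 1000 m; k in km⁻¹ = k in m⁻¹ × 1000):
⟨phi⟩ = (1/(z₂−z₁)) ∫ phi₀ e^(−kz) dz = phi₀·(e^(−k·z₁) − e^(−k·z₂)) / (k·(z₂−z₁))
e^(−0.58×1.9) = 0.3322; e^(−0.58×5.8) = 0.0346
⟨phi⟩ = 0.66 × (0.3322 − 0.0346) / (0.58 × 3.9) = 0.66 × 0.1316 = 0.0868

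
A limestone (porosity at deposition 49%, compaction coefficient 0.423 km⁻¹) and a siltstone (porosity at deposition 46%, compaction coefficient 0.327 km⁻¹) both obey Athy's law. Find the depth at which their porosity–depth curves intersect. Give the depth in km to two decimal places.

Set φ₀ₐ e^(−kₐZ) = φ₀ᵦ e^(−kᵦZ) ⇒ ln(φ₀ₐ/φ₀ᵦ) = (kₐ − kᵦ)·Z
Z = ln(0.49/0.46) / (0.423 − 0.327) = 0.0632 / 0.096 = 0.658 km

0.66 km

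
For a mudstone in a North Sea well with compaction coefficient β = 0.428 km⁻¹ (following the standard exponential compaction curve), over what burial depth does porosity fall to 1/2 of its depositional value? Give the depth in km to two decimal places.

n/n₀ = 1/2 ⇒ exp(−β·Z) = 1/2 ⇒ Z = ln(2) / β
Z = 0.6931 / 0.428 = 1.620 km

1.62 km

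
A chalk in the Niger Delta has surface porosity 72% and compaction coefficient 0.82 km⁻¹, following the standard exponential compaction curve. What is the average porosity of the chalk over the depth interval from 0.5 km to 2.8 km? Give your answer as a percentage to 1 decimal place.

21.5%

⟨n⟩ = (1/(d₂−d₁)) ∫ n₀ e^(−cd) dd = n₀·(e^(−c·d₁) − e^(−c·d₂)) / (c·(d₂−d₁))
e^(−0.82×0.5) = 0.6637; e^(−0.82×2.8) = 0.1007
⟨n⟩ = 0.72 × (0.6637 − 0.1007) / (0.82 × 2.3) = 0.72 × 0.2985 = 0.2149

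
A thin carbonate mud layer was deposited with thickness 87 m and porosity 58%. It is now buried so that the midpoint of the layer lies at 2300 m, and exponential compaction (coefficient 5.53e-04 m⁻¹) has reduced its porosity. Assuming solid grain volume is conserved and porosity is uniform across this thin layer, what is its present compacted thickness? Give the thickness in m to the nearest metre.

Working in km (1 km = 1000 m; c in km⁻¹ = c in m⁻¹ × 1000):
Porosity at 2.3 km: phi = 0.58·exp(−0.553×2.3) = 0.1626
Solid-volume conservation: h(1−phi) = h₀(1−phi₀) ⇒ h = h₀·(1−phi₀)/(1−phi)
h = 0.087 × (1 − 0.58)/(1 − 0.1626) = 0.087 × 0.5015 = 0.0436 km

44 m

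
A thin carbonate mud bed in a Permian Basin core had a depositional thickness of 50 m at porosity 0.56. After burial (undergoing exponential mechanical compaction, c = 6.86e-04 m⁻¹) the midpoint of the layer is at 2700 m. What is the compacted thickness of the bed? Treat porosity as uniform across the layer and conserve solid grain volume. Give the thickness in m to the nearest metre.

24 m

Working in km (1 km = 1000 m; c in km⁻¹ = c in m⁻¹ × 1000):
Porosity at 2.7 km: n = 0.56·exp(−0.686×2.7) = 0.0879
Solid-volume conservation: h(1−n) = h₀(1−n₀) ⇒ h = h₀·(1−n₀)/(1−n)
h = 0.05 × (1 − 0.56)/(1 − 0.0879) = 0.05 × 0.4824 = 0.0241 km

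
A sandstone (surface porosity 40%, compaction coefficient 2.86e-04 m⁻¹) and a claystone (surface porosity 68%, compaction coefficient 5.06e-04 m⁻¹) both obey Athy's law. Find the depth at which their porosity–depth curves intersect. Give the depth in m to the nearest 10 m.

Working in km (1 km = 1000 m; β in km⁻¹ = β in m⁻¹ × 1000):
Set φ₀ₐ e^(−βₐz) = φ₀ᵦ e^(−βᵦz) ⇒ ln(φ₀ₐ/φ₀ᵦ) = (βₐ − βᵦ)·z
z = ln(0.4/0.68) / (0.286 − 0.506) = -0.5306 / -0.22 = 2.412 km

2410 m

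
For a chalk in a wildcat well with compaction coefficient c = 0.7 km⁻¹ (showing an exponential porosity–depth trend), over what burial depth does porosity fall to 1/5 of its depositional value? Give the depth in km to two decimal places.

phi/phi₀ = 1/5 ⇒ exp(−c·z) = 1/5 ⇒ z = ln(5) / c
z = 1.6094 / 0.7 = 2.299 km

2.30 km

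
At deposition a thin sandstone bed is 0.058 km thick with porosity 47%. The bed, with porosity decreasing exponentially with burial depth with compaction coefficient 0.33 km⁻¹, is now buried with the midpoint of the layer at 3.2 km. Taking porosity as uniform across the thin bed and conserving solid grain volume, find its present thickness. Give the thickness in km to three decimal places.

0.037 km

Porosity at 3.2 km: φ = 0.47·exp(−0.33×3.2) = 0.1635
Solid-volume conservation: h(1−φ) = h₀(1−φ₀) ⇒ h = h₀·(1−φ₀)/(1−φ)
h = 0.058 × (1 − 0.47)/(1 − 0.1635) = 0.058 × 0.6336 = 0.0367 km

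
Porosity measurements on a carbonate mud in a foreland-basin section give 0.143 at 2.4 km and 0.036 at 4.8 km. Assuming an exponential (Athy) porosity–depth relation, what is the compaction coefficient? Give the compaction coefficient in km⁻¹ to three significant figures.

0.575 km⁻¹

Athy: φ(d) = φ₀ e^(−kd) ⇒ φ₁/φ₂ = e^{k(d₂−d₁)} ⇒ k = ln(φ₁/φ₂)/(d₂−d₁)
k = ln(0.143/0.036) / (4.8 − 2.4) = ln(3.972) / 2.4 = 1.3793 / 2.4 = 0.5747 km⁻¹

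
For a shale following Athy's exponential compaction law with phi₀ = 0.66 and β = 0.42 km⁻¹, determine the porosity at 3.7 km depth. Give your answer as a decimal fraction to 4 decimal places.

phi = phi₀·exp(−β·d) = 0.66 × exp(−0.42 × 3.7) = 0.66 × exp(−1.554)
  = 0.66 × 0.2114 = 0.1395

0.1395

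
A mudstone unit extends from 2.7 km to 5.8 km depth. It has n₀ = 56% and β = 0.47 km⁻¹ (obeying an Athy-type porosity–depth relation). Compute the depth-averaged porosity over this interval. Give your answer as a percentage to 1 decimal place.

8.3%

⟨n⟩ = (1/(z₂−z₁)) ∫ n₀ e^(−βz) dz = n₀·(e^(−β·z₁) − e^(−β·z₂)) / (β·(z₂−z₁))
e^(−0.47×2.7) = 0.2811; e^(−0.47×5.8) = 0.0655
⟨n⟩ = 0.56 × (0.2811 − 0.0655) / (0.47 × 3.1) = 0.56 × 0.1480 = 0.0829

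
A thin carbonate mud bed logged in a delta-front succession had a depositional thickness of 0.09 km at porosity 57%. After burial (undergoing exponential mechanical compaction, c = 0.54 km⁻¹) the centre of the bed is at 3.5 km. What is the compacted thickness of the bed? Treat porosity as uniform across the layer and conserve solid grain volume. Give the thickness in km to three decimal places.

0.042 km

Porosity at 3.5 km: n = 0.57·exp(−0.54×3.5) = 0.0861
Solid-volume conservation: h(1−n) = h₀(1−n₀) ⇒ h = h₀·(1−n₀)/(1−n)
h = 0.09 × (1 − 0.57)/(1 − 0.0861) = 0.09 × 0.4705 = 0.0423 km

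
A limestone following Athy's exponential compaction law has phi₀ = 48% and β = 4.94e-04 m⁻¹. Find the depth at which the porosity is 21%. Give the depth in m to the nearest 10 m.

1670 m

Working in km (1 km = 1000 m; β in km⁻¹ = β in m⁻¹ × 1000):
Invert Athy's law: z = ln(phi₀/phi) / β
z = ln(0.48/0.21) / 0.494 = ln(2.286) / 0.494 = 0.8267 / 0.494 = 1.673 km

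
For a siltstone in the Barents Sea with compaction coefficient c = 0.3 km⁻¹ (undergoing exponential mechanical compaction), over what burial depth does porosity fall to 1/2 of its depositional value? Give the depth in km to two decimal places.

n/n₀ = 1/2 ⇒ exp(−c·Z) = 1/2 ⇒ Z = ln(2) / c
Z = 0.6931 / 0.3 = 2.310 km

2.31 km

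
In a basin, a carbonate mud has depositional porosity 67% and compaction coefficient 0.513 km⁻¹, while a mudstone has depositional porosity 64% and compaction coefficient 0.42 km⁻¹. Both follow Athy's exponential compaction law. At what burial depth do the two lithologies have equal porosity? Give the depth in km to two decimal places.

0.49 km

Set φ₀ₐ e^(−cₐd) = φ₀ᵦ e^(−cᵦd) ⇒ ln(φ₀ₐ/φ₀ᵦ) = (cₐ − cᵦ)·d
d = ln(0.67/0.64) / (0.513 − 0.42) = 0.0458 / 0.093 = 0.493 km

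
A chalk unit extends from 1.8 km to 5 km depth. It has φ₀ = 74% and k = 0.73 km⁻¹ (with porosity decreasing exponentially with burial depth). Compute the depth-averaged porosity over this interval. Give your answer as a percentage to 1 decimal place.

⟨φ⟩ = (1/(z₂−z₁)) ∫ φ₀ e^(−kz) dz = φ₀·(e^(−k·z₁) − e^(−k·z₂)) / (k·(z₂−z₁))
e^(−0.73×1.8) = 0.2687; e^(−0.73×5) = 0.0260
⟨φ⟩ = 0.74 × (0.2687 − 0.0260) / (0.73 × 3.2) = 0.74 × 0.1039 = 0.0769

7.7%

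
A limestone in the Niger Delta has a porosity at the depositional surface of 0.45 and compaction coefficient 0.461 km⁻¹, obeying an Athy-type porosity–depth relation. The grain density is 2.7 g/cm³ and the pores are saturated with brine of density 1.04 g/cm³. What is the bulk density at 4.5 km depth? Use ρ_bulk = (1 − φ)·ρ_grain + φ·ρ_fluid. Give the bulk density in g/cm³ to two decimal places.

2.61 g/cm³

Porosity at depth: n = 0.45·exp(−0.461×4.5) = 0.45×0.1256 = 0.0565
Bulk density: ρ_b = (1−n)ρ_g + n·ρ_f = 0.9435×2.7 + 0.0565×1.04
       = 2.547 + 0.059 = 2.606 g/cm³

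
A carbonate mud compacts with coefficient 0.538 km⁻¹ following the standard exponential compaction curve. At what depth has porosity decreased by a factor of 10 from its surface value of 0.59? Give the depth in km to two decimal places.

φ/φ₀ = 1/10 ⇒ exp(−k·d) = 1/10 ⇒ d = ln(10) / k
d = 2.3026 / 0.538 = 4.280 km

4.28 km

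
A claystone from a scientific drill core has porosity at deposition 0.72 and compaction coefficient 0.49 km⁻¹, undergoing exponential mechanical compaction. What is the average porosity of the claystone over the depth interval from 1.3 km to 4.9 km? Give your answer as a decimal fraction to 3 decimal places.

⟨phi⟩ = (1/(z₂−z₁)) ∫ phi₀ e^(−βz) dz = phi₀·(e^(−β·z₁) − e^(−β·z₂)) / (β·(z₂−z₁))
e^(−0.49×1.3) = 0.5289; e^(−0.49×4.9) = 0.0906
⟨phi⟩ = 0.72 × (0.5289 − 0.0906) / (0.49 × 3.6) = 0.72 × 0.2484 = 0.1789

0.179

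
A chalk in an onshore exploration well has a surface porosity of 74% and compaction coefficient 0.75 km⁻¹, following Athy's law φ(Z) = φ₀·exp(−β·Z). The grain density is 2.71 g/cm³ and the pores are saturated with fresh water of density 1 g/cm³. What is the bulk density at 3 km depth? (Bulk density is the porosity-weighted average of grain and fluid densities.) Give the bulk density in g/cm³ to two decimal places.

Porosity at depth: φ = 0.74·exp(−0.75×3) = 0.74×0.1054 = 0.0780
Bulk density: ρ_b = (1−φ)ρ_g + φ·ρ_f = 0.9220×2.71 + 0.0780×1
       = 2.499 + 0.078 = 2.577 g/cm³

2.58 g/cm³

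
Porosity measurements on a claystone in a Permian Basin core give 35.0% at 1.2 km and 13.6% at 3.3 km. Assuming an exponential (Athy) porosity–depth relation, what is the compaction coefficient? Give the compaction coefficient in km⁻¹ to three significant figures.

0.450 km⁻¹

Athy: n(z) = n₀ e^(−βz) ⇒ n₁/n₂ = e^{β(z₂−z₁)} ⇒ β = ln(n₁/n₂)/(z₂−z₁)
β = ln(0.35/0.136) / (3.3 − 1.2) = ln(2.574) / 2.1 = 0.9453 / 2.1 = 0.4501 km⁻¹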